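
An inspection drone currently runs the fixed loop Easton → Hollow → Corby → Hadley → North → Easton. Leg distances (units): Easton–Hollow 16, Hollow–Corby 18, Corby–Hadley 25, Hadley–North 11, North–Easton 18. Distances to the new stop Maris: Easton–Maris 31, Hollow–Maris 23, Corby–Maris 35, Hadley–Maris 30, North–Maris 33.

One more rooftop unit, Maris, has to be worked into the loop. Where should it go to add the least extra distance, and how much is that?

Insertion cost between consecutive stops i–j is d(i,Maris) + d(Maris,j) − d(i,j):
  between Easton and Hollow: 31 + 23 − 16 = 38
  between Hollow and Corby: 23 + 35 − 18 = 40
  between Corby and Hadley: 35 + 30 − 25 = 40
  between Hadley and North: 30 + 33 − 11 = 52
  between North and Easton: 33 + 31 − 18 = 46
Cheapest insertion is between Easton and Hollow, adding 38.
New total = 88 + 38 = 126.

Minimum extra distance: 38, inserting Maris between Easton and Hollow.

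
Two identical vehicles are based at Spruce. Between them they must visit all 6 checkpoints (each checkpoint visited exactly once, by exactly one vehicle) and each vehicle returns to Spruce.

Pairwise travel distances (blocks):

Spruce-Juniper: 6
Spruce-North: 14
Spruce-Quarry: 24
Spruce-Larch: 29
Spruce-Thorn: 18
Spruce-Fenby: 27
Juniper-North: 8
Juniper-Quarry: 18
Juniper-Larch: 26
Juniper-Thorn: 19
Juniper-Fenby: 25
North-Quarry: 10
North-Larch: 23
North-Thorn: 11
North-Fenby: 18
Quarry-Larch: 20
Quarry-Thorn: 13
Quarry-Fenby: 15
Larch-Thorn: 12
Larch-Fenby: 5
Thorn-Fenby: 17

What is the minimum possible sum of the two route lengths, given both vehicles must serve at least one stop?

Check every non-empty split of the stops between the two vehicles; for each half take its own optimal tour:
  {Juniper} + {North, Quarry, Larch, Thorn, Fenby}: 12 + 74 = 86
  {North} + {Juniper, Quarry, Larch, Thorn, Fenby}: 28 + 74 = 102
  {Juniper, North} + {Quarry, Larch, Thorn, Fenby}: 28 + 74 = 102
  {Quarry} + {Juniper, North, Larch, Thorn, Fenby}: 48 + 67 = 115
  {Juniper, Quarry} + {North, Larch, Thorn, Fenby}: 48 + 67 = 115
  {North, Quarry} + {Juniper, Larch, Thorn, Fenby}: 48 + 66 = 114
  … (31 splits in total)
Best: vehicle 1 Spruce → Juniper → Spruce = 12; vehicle 2 Spruce → North → Quarry → Fenby → Larch → Thorn → Spruce = 74; combined 86.

86 blocks — the smallest possible combined total.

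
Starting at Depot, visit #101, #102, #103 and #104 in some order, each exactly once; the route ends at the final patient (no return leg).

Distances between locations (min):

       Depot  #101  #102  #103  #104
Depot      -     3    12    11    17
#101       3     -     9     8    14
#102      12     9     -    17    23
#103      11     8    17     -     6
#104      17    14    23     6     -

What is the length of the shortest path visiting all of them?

There are 4! = 24 possible orderings.
Depot - #101 - #102 - #103 - #104: 3+9+17+6 = 35
Depot - #101 - #102 - #104 - #103: 3+9+23+6 = 41
Depot - #101 - #103 - #102 - #104: 3+8+17+23 = 51
Depot - #101 - #103 - #104 - #102: 3+8+6+23 = 40
Depot - #101 - #104 - #102 - #103: 3+14+23+17 = 57
Depot - #101 - #104 - #103 - #102: 3+14+6+17 = 40
Depot - #102 - #101 - #103 - #104: 12+9+8+6 = 35
Depot - #102 - #101 - #104 - #103: 12+9+14+6 = 41
Depot - #102 - #103 - #101 - #104: 12+17+8+14 = 51
Depot - #102 - #103 - #104 - #101: 12+17+6+14 = 49
Depot - #102 - #104 - #101 - #103: 12+23+14+8 = 57
Depot - #102 - #104 - #103 - #101: 12+23+6+8 = 49
Depot - #103 - #101 - #102 - #104: 11+8+9+23 = 51
Depot - #103 - #101 - #104 - #102: 11+8+14+23 = 56
… (10 more)
The minimum is 35.
One shortest path: Depot → #101 → #102 → #103 → #104.

35 min — the minimum one-way total.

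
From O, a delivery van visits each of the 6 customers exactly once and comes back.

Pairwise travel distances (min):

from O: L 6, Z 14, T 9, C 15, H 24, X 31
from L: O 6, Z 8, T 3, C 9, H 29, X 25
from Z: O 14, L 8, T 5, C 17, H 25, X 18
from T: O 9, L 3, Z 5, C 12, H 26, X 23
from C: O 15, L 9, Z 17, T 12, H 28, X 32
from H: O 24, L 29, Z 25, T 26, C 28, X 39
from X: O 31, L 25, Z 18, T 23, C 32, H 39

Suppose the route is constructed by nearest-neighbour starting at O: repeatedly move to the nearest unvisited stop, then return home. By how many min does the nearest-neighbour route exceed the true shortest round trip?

Excess over optimum: 16 min.

From O: L=6, T=9, Z=14, C=15, H=24, X=31 → choose L (6).
From L: T=3, Z=8, C=9, X=25, H=29 → choose T (3).
From T: Z=5, C=12, X=23, H=26 → choose Z (5).
From Z: C=17, X=18, H=25 → choose C (17).
From C: H=28, X=32 → choose H (28).
From H: X=39 → choose X (39).
NN route O → L → T → Z → C → H → X → O costs 129.
Optimal: O → L → C → T → Z → X → H → O costs 113 (by enumerating all 360 distinct tours).
Excess = 129 − 113 = 16.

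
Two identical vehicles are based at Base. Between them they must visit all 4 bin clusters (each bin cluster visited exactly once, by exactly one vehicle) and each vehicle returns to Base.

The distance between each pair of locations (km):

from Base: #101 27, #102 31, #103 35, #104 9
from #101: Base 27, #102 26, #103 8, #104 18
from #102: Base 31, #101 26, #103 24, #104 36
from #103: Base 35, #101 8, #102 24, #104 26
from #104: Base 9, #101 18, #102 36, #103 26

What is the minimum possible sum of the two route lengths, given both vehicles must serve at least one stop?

Check every non-empty split of the stops between the two vehicles; for each half take its own optimal tour:
  {#101} + {#102, #103, #104}: 54 + 90 = 144
  {#102} + {#101, #103, #104}: 62 + 70 = 132
  {#101, #102} + {#103, #104}: 84 + 70 = 154
  {#103} + {#101, #102, #104}: 70 + 84 = 154
  {#101, #103} + {#102, #104}: 70 + 76 = 146
  {#102, #103} + {#101, #104}: 90 + 54 = 144
  … (7 splits in total)
  {#101, #102, #103} + {#104}: 90 + 18 = 108  ← best
Best: vehicle 1 Base → #101 → #103 → #102 → Base = 90; vehicle 2 Base → #104 → Base = 18; combined 108.

108 km — the smallest possible combined total.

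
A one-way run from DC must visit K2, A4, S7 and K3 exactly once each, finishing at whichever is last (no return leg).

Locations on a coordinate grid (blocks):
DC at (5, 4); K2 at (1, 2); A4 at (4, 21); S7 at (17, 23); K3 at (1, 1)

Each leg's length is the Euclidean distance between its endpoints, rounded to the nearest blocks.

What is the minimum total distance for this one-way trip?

38 blocks — the minimum one-way total.

There are 4! = 24 possible orderings.
DC - K2 - A4 - S7 - K3: 4+19+13+27 = 63
DC - K2 - A4 - K3 - S7: 4+19+20+27 = 70
DC - K2 - S7 - A4 - K3: 4+26+13+20 = 63
DC - K2 - S7 - K3 - A4: 4+26+27+20 = 77
DC - K2 - K3 - A4 - S7: 4+1+20+13 = 38
DC - K2 - K3 - S7 - A4: 4+1+27+13 = 45
DC - A4 - K2 - S7 - K3: 17+19+26+27 = 89
DC - A4 - K2 - K3 - S7: 17+19+1+27 = 64
DC - A4 - S7 - K2 - K3: 17+13+26+1 = 57
DC - A4 - S7 - K3 - K2: 17+13+27+1 = 58
DC - A4 - K3 - K2 - S7: 17+20+1+26 = 64
DC - A4 - K3 - S7 - K2: 17+20+27+26 = 90
DC - S7 - K2 - A4 - K3: 22+26+19+20 = 87
DC - S7 - K2 - K3 - A4: 22+26+1+20 = 69
… (10 more)
The minimum is 38.
One shortest path: DC → K2 → K3 → A4 → S7.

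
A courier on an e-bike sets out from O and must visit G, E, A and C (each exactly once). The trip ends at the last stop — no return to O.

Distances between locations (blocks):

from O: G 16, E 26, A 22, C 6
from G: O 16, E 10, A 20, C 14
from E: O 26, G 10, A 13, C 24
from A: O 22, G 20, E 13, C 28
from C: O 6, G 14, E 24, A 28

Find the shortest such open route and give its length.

43 blocks — the minimum one-way total.

There are 4! = 24 possible orderings.
O - G - E - A - C: 16+10+13+28 = 67
O - G - E - C - A: 16+10+24+28 = 78
O - G - A - E - C: 16+20+13+24 = 73
O - G - A - C - E: 16+20+28+24 = 88
O - G - C - E - A: 16+14+24+13 = 67
O - G - C - A - E: 16+14+28+13 = 71
O - E - G - A - C: 26+10+20+28 = 84
O - E - G - C - A: 26+10+14+28 = 78
O - E - A - G - C: 26+13+20+14 = 73
O - E - A - C - G: 26+13+28+14 = 81
O - E - C - G - A: 26+24+14+20 = 84
O - E - C - A - G: 26+24+28+20 = 98
O - A - G - E - C: 22+20+10+24 = 76
O - A - G - C - E: 22+20+14+24 = 80
… (10 more)
O - C - G - E - A: 6+14+10+13 = 43  ← best
The minimum is 43.
One shortest path: O → C → G → E → A.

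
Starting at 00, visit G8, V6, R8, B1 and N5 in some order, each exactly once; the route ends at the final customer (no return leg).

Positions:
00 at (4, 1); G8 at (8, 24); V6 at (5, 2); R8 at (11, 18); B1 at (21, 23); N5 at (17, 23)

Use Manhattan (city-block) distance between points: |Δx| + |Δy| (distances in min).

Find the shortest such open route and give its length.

There are 5! = 120 possible orderings.
00→G8→V6→R8→B1→N5: 27+25+22+15+4 = 93
00→G8→V6→R8→N5→B1: 27+25+22+11+4 = 89
00→G8→V6→B1→R8→N5: 27+25+37+15+11 = 115
00→G8→V6→B1→N5→R8: 27+25+37+4+11 = 104
00→G8→V6→N5→R8→B1: 27+25+33+11+15 = 111
00→G8→V6→N5→B1→R8: 27+25+33+4+15 = 104
00→G8→R8→V6→B1→N5: 27+9+22+37+4 = 99
00→G8→R8→V6→N5→B1: 27+9+22+33+4 = 95
00→G8→R8→B1→V6→N5: 27+9+15+37+33 = 121
00→G8→R8→B1→N5→V6: 27+9+15+4+33 = 88
00→G8→R8→N5→V6→B1: 27+9+11+33+37 = 117
00→G8→R8→N5→B1→V6: 27+9+11+4+37 = 88
00→G8→B1→V6→R8→N5: 27+14+37+22+11 = 111
00→G8→B1→V6→N5→R8: 27+14+37+33+11 = 122
… (106 more)
00→V6→R8→G8→N5→B1: 2+22+9+10+4 = 47  ← best
The minimum is 47.
One shortest path: 00 → V6 → R8 → G8 → N5 → B1.

Shortest open route: 47 min.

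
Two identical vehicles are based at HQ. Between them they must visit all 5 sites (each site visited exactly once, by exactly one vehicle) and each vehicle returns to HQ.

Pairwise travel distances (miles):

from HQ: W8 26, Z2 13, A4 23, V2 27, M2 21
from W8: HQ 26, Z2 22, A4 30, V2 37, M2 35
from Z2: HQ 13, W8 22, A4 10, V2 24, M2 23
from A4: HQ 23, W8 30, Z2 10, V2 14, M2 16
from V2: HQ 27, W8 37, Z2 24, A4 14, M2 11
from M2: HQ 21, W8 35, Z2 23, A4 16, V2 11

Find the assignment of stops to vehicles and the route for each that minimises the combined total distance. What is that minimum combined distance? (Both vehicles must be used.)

Minimum combined distance: 121 miles.

Check every non-empty split of the stops between the two vehicles; for each half take its own optimal tour:
  {W8} + {Z2, A4, V2, M2}: 52 + 69 = 121
  {Z2} + {W8, A4, V2, M2}: 26 + 102 = 128
  {W8, Z2} + {A4, V2, M2}: 61 + 69 = 130
  {A4} + {W8, Z2, V2, M2}: 46 + 104 = 150
  {W8, A4} + {Z2, V2, M2}: 79 + 69 = 148
  {Z2, A4} + {W8, V2, M2}: 46 + 95 = 141
  … (15 splits in total)
Best: vehicle 1 HQ → W8 → HQ = 52; vehicle 2 HQ → Z2 → A4 → V2 → M2 → HQ = 69; combined 121.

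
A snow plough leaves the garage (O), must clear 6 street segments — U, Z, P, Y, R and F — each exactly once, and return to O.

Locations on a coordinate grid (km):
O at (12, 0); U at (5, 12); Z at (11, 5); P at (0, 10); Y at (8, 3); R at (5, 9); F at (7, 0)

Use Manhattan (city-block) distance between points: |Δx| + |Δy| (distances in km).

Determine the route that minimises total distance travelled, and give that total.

Shortest round trip = 50 km.

There are 360 distinct closed tours to check (reversals are equivalent).
O → U → Z → P → Y → R → F → O: 19+13+16+15+9+11+5 = 88
O → U → Z → P → Y → F → R → O: 19+13+16+15+4+11+16 = 94
O → U → Z → P → R → Y → F → O: 19+13+16+6+9+4+5 = 72
O → U → Z → P → R → F → Y → O: 19+13+16+6+11+4+7 = 76
O → U → Z → P → F → Y → R → O: 19+13+16+17+4+9+16 = 94
O → U → Z → P → F → R → Y → O: 19+13+16+17+11+9+7 = 92
O → U → Z → Y → P → R → F → O: 19+13+5+15+6+11+5 = 74
O → U → Z → Y → P → F → R → O: 19+13+5+15+17+11+16 = 96
… (352 more)
O → Z → U → P → R → Y → F → O: 6+13+7+6+9+4+5 = 50  ← best
The minimum is 50.
One optimal route: O → Z → U → P → R → Y → F → O (or its reverse).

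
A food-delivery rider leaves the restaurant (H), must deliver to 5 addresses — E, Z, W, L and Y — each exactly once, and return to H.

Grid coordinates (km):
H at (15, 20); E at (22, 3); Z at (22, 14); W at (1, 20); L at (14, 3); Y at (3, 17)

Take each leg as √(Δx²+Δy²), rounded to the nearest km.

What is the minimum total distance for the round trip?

H - E - Z - W - L - Y - H: 18+11+22+21+18+12 = 102
H - E - Z - W - Y - L - H: 18+11+22+4+18+17 = 90
H - E - Z - L - W - Y - H: 18+11+14+21+4+12 = 80
H - E - Z - L - Y - W - H: 18+11+14+18+4+14 = 79
H - E - Z - Y - W - L - H: 18+11+19+4+21+17 = 90
H - E - Z - Y - L - W - H: 18+11+19+18+21+14 = 101
H - E - W - Z - L - Y - H: 18+27+22+14+18+12 = 111
H - E - W - Z - Y - L - H: 18+27+22+19+18+17 = 121
H - E - W - L - Z - Y - H: 18+27+21+14+19+12 = 111
H - E - W - L - Y - Z - H: 18+27+21+18+19+9 = 112
H - E - W - Y - Z - L - H: 18+27+4+19+14+17 = 99
H - E - W - Y - L - Z - H: 18+27+4+18+14+9 = 90
H - E - L - Z - W - Y - H: 18+8+14+22+4+12 = 78
H - E - L - Z - Y - W - H: 18+8+14+19+4+14 = 77
… (46 more)
H - Z - E - L - Y - W - H: 9+11+8+18+4+14 = 64  ← best
The minimum is 64.
One optimal route: H → Z → E → L → Y → W → H (or its reverse).

64 km — the shortest possible round trip.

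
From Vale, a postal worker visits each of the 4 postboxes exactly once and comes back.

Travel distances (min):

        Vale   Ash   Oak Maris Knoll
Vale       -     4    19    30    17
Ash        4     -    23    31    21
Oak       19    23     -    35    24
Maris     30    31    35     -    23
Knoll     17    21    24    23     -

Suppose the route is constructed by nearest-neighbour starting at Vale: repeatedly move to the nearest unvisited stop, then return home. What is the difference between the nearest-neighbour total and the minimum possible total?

1 min longer than the optimal tour.

Vale: Ash=4, Knoll=17, Oak=19, Maris=30 ⇒ Ash
Ash: Knoll=21, Oak=23, Maris=31 ⇒ Knoll
Knoll: Maris=23, Oak=24 ⇒ Maris
Maris: Oak=35 ⇒ Oak
NN route Vale → Ash → Knoll → Maris → Oak → Vale costs 102.
Optimal: Vale → Ash → Maris → Knoll → Oak → Vale costs 101 (by enumerating all 12 distinct tours).
Excess = 102 − 101 = 1.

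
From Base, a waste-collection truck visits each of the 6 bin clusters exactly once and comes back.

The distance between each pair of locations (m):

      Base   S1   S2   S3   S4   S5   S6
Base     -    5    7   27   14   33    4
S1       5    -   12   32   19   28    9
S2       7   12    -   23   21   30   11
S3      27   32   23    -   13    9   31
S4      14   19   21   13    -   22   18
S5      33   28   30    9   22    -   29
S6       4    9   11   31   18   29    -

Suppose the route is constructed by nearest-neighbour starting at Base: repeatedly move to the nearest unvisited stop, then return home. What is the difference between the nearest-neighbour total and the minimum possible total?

Base: S6=4, S1=5, S2=7, S4=14, S3=27, S5=33 ⇒ S6
S6: S1=9, S2=11, S4=18, S5=29, S3=31 ⇒ S1
S1: S2=12, S4=19, S5=28, S3=32 ⇒ S2
S2: S4=21, S3=23, S5=30 ⇒ S4
S4: S3=13, S5=22 ⇒ S3
S3: S5=9 ⇒ S5
NN route Base → S6 → S1 → S2 → S4 → S3 → S5 → Base costs 101.
Optimal: Base → S1 → S2 → S5 → S3 → S4 → S6 → Base costs 91 (by enumerating all 360 distinct tours).
Excess = 101 − 91 = 10.

10 m longer than the optimal tour.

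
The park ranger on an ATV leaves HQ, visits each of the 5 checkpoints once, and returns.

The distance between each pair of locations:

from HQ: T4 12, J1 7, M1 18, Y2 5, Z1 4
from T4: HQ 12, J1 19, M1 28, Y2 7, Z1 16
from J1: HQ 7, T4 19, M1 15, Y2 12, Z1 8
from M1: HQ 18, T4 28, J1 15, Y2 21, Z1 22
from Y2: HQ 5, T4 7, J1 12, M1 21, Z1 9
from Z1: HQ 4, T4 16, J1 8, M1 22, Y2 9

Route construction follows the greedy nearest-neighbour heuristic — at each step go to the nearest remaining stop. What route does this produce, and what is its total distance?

Nearest-neighbour total = 77; route HQ → Z1 → J1 → Y2 → T4 → M1 → HQ.

At HQ the remaining stops are Z1 4, Y2 5, J1 7, T4 12, M1 18; go to Z1.
At Z1 the remaining stops are J1 8, Y2 9, T4 16, M1 22; go to J1.
At J1 the remaining stops are Y2 12, M1 15, T4 19; go to Y2.
At Y2 the remaining stops are T4 7, M1 21; go to T4.
At T4 the remaining stops are M1 28; go to M1.
Return M1→HQ: 18.
Total = 4 + 8 + 12 + 7 + 28 + 18 = 77.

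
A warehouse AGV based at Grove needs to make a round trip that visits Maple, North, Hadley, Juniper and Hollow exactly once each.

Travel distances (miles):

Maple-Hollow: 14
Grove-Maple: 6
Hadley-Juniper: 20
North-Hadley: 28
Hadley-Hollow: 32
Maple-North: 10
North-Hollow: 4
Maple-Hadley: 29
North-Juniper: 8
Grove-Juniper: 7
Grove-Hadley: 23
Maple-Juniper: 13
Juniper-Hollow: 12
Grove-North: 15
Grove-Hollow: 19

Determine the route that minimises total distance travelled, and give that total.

With 5 stops there are 5!/2 = 60 distinct round trips (a route and its reverse cost the same).
Grove - Maple - North - Hadley - Juniper - Hollow - Grove: 6+10+28+20+12+19 = 95
Grove - Maple - North - Hadley - Hollow - Juniper - Grove: 6+10+28+32+12+7 = 95
Grove - Maple - North - Juniper - Hadley - Hollow - Grove: 6+10+8+20+32+19 = 95
Grove - Maple - North - Juniper - Hollow - Hadley - Grove: 6+10+8+12+32+23 = 91
Grove - Maple - North - Hollow - Hadley - Juniper - Grove: 6+10+4+32+20+7 = 79
Grove - Maple - North - Hollow - Juniper - Hadley - Grove: 6+10+4+12+20+23 = 75
Grove - Maple - Hadley - North - Juniper - Hollow - Grove: 6+29+28+8+12+19 = 102
Grove - Maple - Hadley - North - Hollow - Juniper - Grove: 6+29+28+4+12+7 = 86
Grove - Maple - Hadley - Juniper - North - Hollow - Grove: 6+29+20+8+4+19 = 86
Grove - Maple - Hadley - Juniper - Hollow - North - Grove: 6+29+20+12+4+15 = 86
Grove - Maple - Hadley - Hollow - North - Juniper - Grove: 6+29+32+4+8+7 = 86
Grove - Maple - Hadley - Hollow - Juniper - North - Grove: 6+29+32+12+8+15 = 102
Grove - Maple - Juniper - North - Hadley - Hollow - Grove: 6+13+8+28+32+19 = 106
Grove - Maple - Juniper - North - Hollow - Hadley - Grove: 6+13+8+4+32+23 = 86
… (46 more)
The minimum is 75.
One optimal route: Grove → Maple → North → Hollow → Juniper → Hadley → Grove (or its reverse).

75 miles — the shortest possible round trip.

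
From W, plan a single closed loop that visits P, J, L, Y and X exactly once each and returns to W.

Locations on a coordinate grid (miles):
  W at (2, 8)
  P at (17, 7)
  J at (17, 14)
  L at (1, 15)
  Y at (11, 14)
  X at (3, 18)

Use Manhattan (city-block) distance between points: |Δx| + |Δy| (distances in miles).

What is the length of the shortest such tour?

With 5 stops there are 5!/2 = 60 distinct round trips (a route and its reverse cost the same).
W - P - J - L - Y - X - W: 16+7+17+11+12+11 = 74
W - P - J - L - X - Y - W: 16+7+17+5+12+15 = 72
W - P - J - Y - L - X - W: 16+7+6+11+5+11 = 56
W - P - J - Y - X - L - W: 16+7+6+12+5+8 = 54
W - P - J - X - L - Y - W: 16+7+18+5+11+15 = 72
W - P - J - X - Y - L - W: 16+7+18+12+11+8 = 72
W - P - L - J - Y - X - W: 16+24+17+6+12+11 = 86
W - P - L - J - X - Y - W: 16+24+17+18+12+15 = 102
W - P - L - Y - J - X - W: 16+24+11+6+18+11 = 86
W - P - L - Y - X - J - W: 16+24+11+12+18+21 = 102
W - P - L - X - J - Y - W: 16+24+5+18+6+15 = 84
W - P - L - X - Y - J - W: 16+24+5+12+6+21 = 84
W - P - Y - J - L - X - W: 16+13+6+17+5+11 = 68
W - P - Y - J - X - L - W: 16+13+6+18+5+8 = 66
… (46 more)
The minimum is 54.
One optimal route: W → P → J → Y → X → L → W (or its reverse).

Shortest round trip = 54 miles.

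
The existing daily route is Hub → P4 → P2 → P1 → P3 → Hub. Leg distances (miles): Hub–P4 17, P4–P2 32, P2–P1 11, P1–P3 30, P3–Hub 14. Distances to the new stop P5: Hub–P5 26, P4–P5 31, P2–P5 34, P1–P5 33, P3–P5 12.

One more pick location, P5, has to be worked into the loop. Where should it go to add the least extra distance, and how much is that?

Insertion cost between consecutive stops i–j is d(i,P5) + d(P5,j) − d(i,j):
  between Hub and P4: 26 + 31 − 17 = 40
  between P4 and P2: 31 + 34 − 32 = 33
  between P2 and P1: 34 + 33 − 11 = 56
  between P1 and P3: 33 + 12 − 30 = 15
  between P3 and Hub: 12 + 26 − 14 = 24
Cheapest insertion is between P1 and P3, adding 15.
New total = 104 + 15 = 119.

Adding 15 miles by placing P5 on the P1–P3 leg.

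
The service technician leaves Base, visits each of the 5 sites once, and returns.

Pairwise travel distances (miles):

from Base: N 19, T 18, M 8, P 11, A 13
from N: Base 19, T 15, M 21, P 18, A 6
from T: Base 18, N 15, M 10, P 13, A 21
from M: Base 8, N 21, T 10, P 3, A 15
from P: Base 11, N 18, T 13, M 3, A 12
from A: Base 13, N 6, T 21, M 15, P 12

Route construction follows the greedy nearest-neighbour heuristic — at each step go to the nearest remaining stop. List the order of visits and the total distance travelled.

At Base the remaining stops are M 8, P 11, A 13, T 18, N 19; go to M.
At M the remaining stops are P 3, T 10, A 15, N 21; go to P.
At P the remaining stops are A 12, T 13, N 18; go to A.
At A the remaining stops are N 6, T 21; go to N.
At N the remaining stops are T 15; go to T.
Return T→Base: 18.
Total = 8 + 3 + 12 + 6 + 15 + 18 = 62.

Total distance 62 miles via the nearest-neighbour route Base → M → P → A → N → T → Base.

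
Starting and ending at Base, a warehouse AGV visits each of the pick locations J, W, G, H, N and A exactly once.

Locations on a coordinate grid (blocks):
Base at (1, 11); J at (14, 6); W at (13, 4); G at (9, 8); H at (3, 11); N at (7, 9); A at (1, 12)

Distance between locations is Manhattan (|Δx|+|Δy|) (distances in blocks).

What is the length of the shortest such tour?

Shortest round trip = 42 blocks.

Base-J-W-G-H-N-A-Base: 18+3+8+9+6+9+1 = 54
Base-J-W-G-H-A-N-Base: 18+3+8+9+3+9+8 = 58
Base-J-W-G-N-H-A-Base: 18+3+8+3+6+3+1 = 42
Base-J-W-G-N-A-H-Base: 18+3+8+3+9+3+2 = 46
Base-J-W-G-A-H-N-Base: 18+3+8+12+3+6+8 = 58
Base-J-W-G-A-N-H-Base: 18+3+8+12+9+6+2 = 58
Base-J-W-H-G-N-A-Base: 18+3+17+9+3+9+1 = 60
Base-J-W-H-G-A-N-Base: 18+3+17+9+12+9+8 = 76
… (352 more)
The minimum is 42.
One optimal route: Base → J → W → G → N → H → A → Base (or its reverse).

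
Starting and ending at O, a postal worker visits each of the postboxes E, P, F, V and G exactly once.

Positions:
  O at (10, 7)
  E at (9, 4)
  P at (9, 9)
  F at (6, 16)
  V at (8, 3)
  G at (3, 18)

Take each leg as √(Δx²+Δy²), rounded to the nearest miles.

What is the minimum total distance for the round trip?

O→E→P→F→V→G→O: 3+5+8+13+16+13 = 58
O→E→P→F→G→V→O: 3+5+8+4+16+4 = 40
O→E→P→V→F→G→O: 3+5+6+13+4+13 = 44
O→E→P→V→G→F→O: 3+5+6+16+4+10 = 44
O→E→P→G→F→V→O: 3+5+11+4+13+4 = 40
O→E→P→G→V→F→O: 3+5+11+16+13+10 = 58
O→E→F→P→V→G→O: 3+12+8+6+16+13 = 58
O→E→F→P→G→V→O: 3+12+8+11+16+4 = 54
O→E→F→V→P→G→O: 3+12+13+6+11+13 = 58
O→E→F→V→G→P→O: 3+12+13+16+11+2 = 57
O→E→F→G→P→V→O: 3+12+4+11+6+4 = 40
O→E→F→G→V→P→O: 3+12+4+16+6+2 = 43
O→E→V→P→F→G→O: 3+1+6+8+4+13 = 35
O→E→V→P→G→F→O: 3+1+6+11+4+10 = 35
… (46 more)
O→E→V→F→G→P→O: 3+1+13+4+11+2 = 34  ← best
The minimum is 34.
One optimal route: O → E → V → F → G → P → O (or its reverse).

Minimum total distance: 34 miles.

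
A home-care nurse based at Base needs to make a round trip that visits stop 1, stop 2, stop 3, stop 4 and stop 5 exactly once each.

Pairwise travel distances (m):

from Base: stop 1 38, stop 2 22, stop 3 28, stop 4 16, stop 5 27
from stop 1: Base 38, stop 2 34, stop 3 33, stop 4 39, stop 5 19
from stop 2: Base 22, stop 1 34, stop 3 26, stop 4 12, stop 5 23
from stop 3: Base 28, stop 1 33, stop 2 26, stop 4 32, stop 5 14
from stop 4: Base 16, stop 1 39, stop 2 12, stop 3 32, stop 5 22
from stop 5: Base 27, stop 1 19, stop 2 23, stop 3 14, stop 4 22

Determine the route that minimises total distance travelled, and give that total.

Base→stop 1→stop 2→stop 3→stop 4→stop 5→Base: 38+34+26+32+22+27 = 179
Base→stop 1→stop 2→stop 3→stop 5→stop 4→Base: 38+34+26+14+22+16 = 150
Base→stop 1→stop 2→stop 4→stop 3→stop 5→Base: 38+34+12+32+14+27 = 157
Base→stop 1→stop 2→stop 4→stop 5→stop 3→Base: 38+34+12+22+14+28 = 148
Base→stop 1→stop 2→stop 5→stop 3→stop 4→Base: 38+34+23+14+32+16 = 157
Base→stop 1→stop 2→stop 5→stop 4→stop 3→Base: 38+34+23+22+32+28 = 177
Base→stop 1→stop 3→stop 2→stop 4→stop 5→Base: 38+33+26+12+22+27 = 158
Base→stop 1→stop 3→stop 2→stop 5→stop 4→Base: 38+33+26+23+22+16 = 158
Base→stop 1→stop 3→stop 4→stop 2→stop 5→Base: 38+33+32+12+23+27 = 165
Base→stop 1→stop 3→stop 4→stop 5→stop 2→Base: 38+33+32+22+23+22 = 170
Base→stop 1→stop 3→stop 5→stop 2→stop 4→Base: 38+33+14+23+12+16 = 136
Base→stop 1→stop 3→stop 5→stop 4→stop 2→Base: 38+33+14+22+12+22 = 141
Base→stop 1→stop 4→stop 2→stop 3→stop 5→Base: 38+39+12+26+14+27 = 156
Base→stop 1→stop 4→stop 2→stop 5→stop 3→Base: 38+39+12+23+14+28 = 154
… (46 more)
Base→stop 3→stop 5→stop 1→stop 2→stop 4→Base: 28+14+19+34+12+16 = 123  ← best
The minimum is 123.
One optimal route: Base → stop 3 → stop 5 → stop 1 → stop 2 → stop 4 → Base (or its reverse).

Minimum total distance: 123 m.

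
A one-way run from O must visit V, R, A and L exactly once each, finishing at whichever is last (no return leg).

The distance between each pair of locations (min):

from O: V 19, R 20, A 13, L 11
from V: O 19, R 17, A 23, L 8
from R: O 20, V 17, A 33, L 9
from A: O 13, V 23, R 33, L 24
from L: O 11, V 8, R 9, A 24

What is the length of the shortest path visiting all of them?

There are 4! = 24 possible orderings.
O - V - R - A - L: 19+17+33+24 = 93
O - V - R - L - A: 19+17+9+24 = 69
O - V - A - R - L: 19+23+33+9 = 84
O - V - A - L - R: 19+23+24+9 = 75
O - V - L - R - A: 19+8+9+33 = 69
O - V - L - A - R: 19+8+24+33 = 84
O - R - V - A - L: 20+17+23+24 = 84
O - R - V - L - A: 20+17+8+24 = 69
O - R - A - V - L: 20+33+23+8 = 84
O - R - A - L - V: 20+33+24+8 = 85
O - R - L - V - A: 20+9+8+23 = 60
O - R - L - A - V: 20+9+24+23 = 76
O - A - V - R - L: 13+23+17+9 = 62
O - A - V - L - R: 13+23+8+9 = 53
… (10 more)
The minimum is 53.
One shortest path: O → A → V → L → R.

53 min — the minimum one-way total.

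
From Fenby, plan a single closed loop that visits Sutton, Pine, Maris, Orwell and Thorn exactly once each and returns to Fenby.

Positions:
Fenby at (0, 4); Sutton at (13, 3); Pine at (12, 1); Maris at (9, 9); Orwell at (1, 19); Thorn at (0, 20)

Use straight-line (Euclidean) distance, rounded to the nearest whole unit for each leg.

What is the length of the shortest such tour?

With 5 stops there are 5!/2 = 60 distinct round trips (a route and its reverse cost the same).
Fenby-Sutton-Pine-Maris-Orwell-Thorn-Fenby: 13+2+9+13+1+16 = 54
Fenby-Sutton-Pine-Maris-Thorn-Orwell-Fenby: 13+2+9+14+1+15 = 54
Fenby-Sutton-Pine-Orwell-Maris-Thorn-Fenby: 13+2+21+13+14+16 = 79
Fenby-Sutton-Pine-Orwell-Thorn-Maris-Fenby: 13+2+21+1+14+10 = 61
Fenby-Sutton-Pine-Thorn-Maris-Orwell-Fenby: 13+2+22+14+13+15 = 79
Fenby-Sutton-Pine-Thorn-Orwell-Maris-Fenby: 13+2+22+1+13+10 = 61
Fenby-Sutton-Maris-Pine-Orwell-Thorn-Fenby: 13+7+9+21+1+16 = 67
Fenby-Sutton-Maris-Pine-Thorn-Orwell-Fenby: 13+7+9+22+1+15 = 67
Fenby-Sutton-Maris-Orwell-Pine-Thorn-Fenby: 13+7+13+21+22+16 = 92
Fenby-Sutton-Maris-Orwell-Thorn-Pine-Fenby: 13+7+13+1+22+12 = 68
Fenby-Sutton-Maris-Thorn-Pine-Orwell-Fenby: 13+7+14+22+21+15 = 92
Fenby-Sutton-Maris-Thorn-Orwell-Pine-Fenby: 13+7+14+1+21+12 = 68
Fenby-Sutton-Orwell-Pine-Maris-Thorn-Fenby: 13+20+21+9+14+16 = 93
Fenby-Sutton-Orwell-Pine-Thorn-Maris-Fenby: 13+20+21+22+14+10 = 100
… (46 more)
Fenby-Pine-Sutton-Maris-Orwell-Thorn-Fenby: 12+2+7+13+1+16 = 51  ← best
The minimum is 51.
One optimal route: Fenby → Pine → Sutton → Maris → Orwell → Thorn → Fenby (or its reverse).

Shortest round trip = 51.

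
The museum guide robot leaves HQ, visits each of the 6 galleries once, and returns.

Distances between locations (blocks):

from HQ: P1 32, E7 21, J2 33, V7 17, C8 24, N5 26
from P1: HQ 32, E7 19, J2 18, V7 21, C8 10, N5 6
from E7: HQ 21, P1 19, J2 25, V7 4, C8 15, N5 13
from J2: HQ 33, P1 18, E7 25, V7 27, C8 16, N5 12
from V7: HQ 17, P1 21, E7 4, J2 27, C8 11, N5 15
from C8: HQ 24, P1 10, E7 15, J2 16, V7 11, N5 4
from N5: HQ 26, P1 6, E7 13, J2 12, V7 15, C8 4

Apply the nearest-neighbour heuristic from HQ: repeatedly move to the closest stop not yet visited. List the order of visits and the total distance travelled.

At HQ the remaining stops are V7 17, E7 21, C8 24, N5 26, P1 32, J2 33; go to V7.
At V7 the remaining stops are E7 4, C8 11, N5 15, P1 21, J2 27; go to E7.
At E7 the remaining stops are N5 13, C8 15, P1 19, J2 25; go to N5.
At N5 the remaining stops are C8 4, P1 6, J2 12; go to C8.
At C8 the remaining stops are P1 10, J2 16; go to P1.
At P1 the remaining stops are J2 18; go to J2.
Return J2→HQ: 33.
Total = 17 + 4 + 13 + 4 + 10 + 18 + 33 = 99.

Total distance 99 blocks via the nearest-neighbour route HQ → V7 → E7 → N5 → C8 → P1 → J2 → HQ.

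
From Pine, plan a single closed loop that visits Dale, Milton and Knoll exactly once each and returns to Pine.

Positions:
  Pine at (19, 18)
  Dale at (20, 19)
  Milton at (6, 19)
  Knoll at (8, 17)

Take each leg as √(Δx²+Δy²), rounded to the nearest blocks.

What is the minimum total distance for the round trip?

Pine→Dale→Milton→Knoll→Pine: 1+14+3+11 = 29
Pine→Dale→Knoll→Milton→Pine: 1+12+3+13 = 29
Pine→Milton→Dale→Knoll→Pine: 13+14+12+11 = 50
The minimum is 29.
One optimal route: Pine → Dale → Milton → Knoll → Pine (or its reverse).

Minimum total distance: 29 blocks.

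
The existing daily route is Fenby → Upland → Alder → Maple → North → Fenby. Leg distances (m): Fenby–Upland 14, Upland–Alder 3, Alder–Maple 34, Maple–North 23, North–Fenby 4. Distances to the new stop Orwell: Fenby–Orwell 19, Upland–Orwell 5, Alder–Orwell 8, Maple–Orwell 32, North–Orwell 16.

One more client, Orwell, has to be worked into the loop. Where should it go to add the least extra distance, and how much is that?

Insertion cost between consecutive stops i–j is d(i,Orwell) + d(Orwell,j) − d(i,j):
  between Fenby and Upland: 19 + 5 − 14 = 10
  between Upland and Alder: 5 + 8 − 3 = 10
  between Alder and Maple: 8 + 32 − 34 = 6
  between Maple and North: 32 + 16 − 23 = 25
  between North and Fenby: 16 + 19 − 4 = 31
Cheapest insertion is between Alder and Maple, adding 6.
New total = 78 + 6 = 84.

Minimum extra distance: 6 m, inserting Orwell between Alder and Maple.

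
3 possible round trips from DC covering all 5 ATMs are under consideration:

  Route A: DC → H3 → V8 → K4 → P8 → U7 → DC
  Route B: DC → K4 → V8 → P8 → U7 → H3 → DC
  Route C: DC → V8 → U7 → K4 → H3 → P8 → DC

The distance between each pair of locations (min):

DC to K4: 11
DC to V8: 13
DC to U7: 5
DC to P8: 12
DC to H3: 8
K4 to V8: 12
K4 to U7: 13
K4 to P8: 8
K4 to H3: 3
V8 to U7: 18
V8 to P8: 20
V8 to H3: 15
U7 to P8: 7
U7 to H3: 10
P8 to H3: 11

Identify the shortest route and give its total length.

Route A: 8 + 15 + 12 + 8 + 7 + 5 = 55
Route B: 11 + 12 + 20 + 7 + 10 + 8 = 68
Route C: 13 + 18 + 13 + 3 + 11 + 12 = 70

55 min — Route A is the shortest.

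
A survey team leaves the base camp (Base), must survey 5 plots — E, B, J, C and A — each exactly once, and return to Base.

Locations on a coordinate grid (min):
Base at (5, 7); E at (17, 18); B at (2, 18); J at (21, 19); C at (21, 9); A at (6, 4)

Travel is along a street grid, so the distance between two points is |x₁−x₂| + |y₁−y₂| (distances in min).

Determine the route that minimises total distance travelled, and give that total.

There are 60 distinct closed tours to check (reversals are equivalent).
Base-E-B-J-C-A-Base: 23+15+20+10+20+4 = 92
Base-E-B-J-A-C-Base: 23+15+20+30+20+18 = 126
Base-E-B-C-J-A-Base: 23+15+28+10+30+4 = 110
Base-E-B-C-A-J-Base: 23+15+28+20+30+28 = 144
Base-E-B-A-J-C-Base: 23+15+18+30+10+18 = 114
Base-E-B-A-C-J-Base: 23+15+18+20+10+28 = 114
Base-E-J-B-C-A-Base: 23+5+20+28+20+4 = 100
Base-E-J-B-A-C-Base: 23+5+20+18+20+18 = 104
Base-E-J-C-B-A-Base: 23+5+10+28+18+4 = 88
Base-E-J-C-A-B-Base: 23+5+10+20+18+14 = 90
Base-E-J-A-B-C-Base: 23+5+30+18+28+18 = 122
Base-E-J-A-C-B-Base: 23+5+30+20+28+14 = 120
Base-E-C-B-J-A-Base: 23+13+28+20+30+4 = 118
Base-E-C-B-A-J-Base: 23+13+28+18+30+28 = 140
… (46 more)
Base-B-E-J-C-A-Base: 14+15+5+10+20+4 = 68  ← best
The minimum is 68.
One optimal route: Base → B → E → J → C → A → Base (or its reverse).

Minimum total distance: 68 min.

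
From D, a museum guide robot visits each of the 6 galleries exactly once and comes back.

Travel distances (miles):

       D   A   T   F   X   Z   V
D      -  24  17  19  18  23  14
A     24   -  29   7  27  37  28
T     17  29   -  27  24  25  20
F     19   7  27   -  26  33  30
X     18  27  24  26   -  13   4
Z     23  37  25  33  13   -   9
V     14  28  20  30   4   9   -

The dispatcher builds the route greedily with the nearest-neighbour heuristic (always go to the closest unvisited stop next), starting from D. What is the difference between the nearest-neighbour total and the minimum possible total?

6 miles longer than the optimal tour.

D: V=14, T=17, X=18, F=19, Z=23, A=24 ⇒ V
V: X=4, Z=9, T=20, A=28, F=30 ⇒ X
X: Z=13, T=24, F=26, A=27 ⇒ Z
Z: T=25, F=33, A=37 ⇒ T
T: F=27, A=29 ⇒ F
F: A=7 ⇒ A
NN route D → V → X → Z → T → F → A → D costs 114.
Optimal: D → T → Z → V → X → A → F → D costs 108 (by enumerating all 360 distinct tours).
Excess = 114 − 108 = 6.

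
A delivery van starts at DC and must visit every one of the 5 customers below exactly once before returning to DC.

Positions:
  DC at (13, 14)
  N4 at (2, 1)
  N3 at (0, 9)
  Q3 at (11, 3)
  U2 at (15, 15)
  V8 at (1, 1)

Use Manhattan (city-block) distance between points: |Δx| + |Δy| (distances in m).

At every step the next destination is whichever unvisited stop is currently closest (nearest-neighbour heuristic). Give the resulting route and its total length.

At DC the remaining stops are U2 3, Q3 13, N3 18, N4 24, V8 25; go to U2.
At U2 the remaining stops are Q3 16, N3 21, N4 27, V8 28; go to Q3.
At Q3 the remaining stops are N4 11, V8 12, N3 17; go to N4.
At N4 the remaining stops are V8 1, N3 10; go to V8.
At V8 the remaining stops are N3 9; go to N3.
Return N3→DC: 18.
Total = 3 + 16 + 11 + 1 + 9 + 18 = 58.

58 m along DC → U2 → Q3 → N4 → V8 → N3 → DC.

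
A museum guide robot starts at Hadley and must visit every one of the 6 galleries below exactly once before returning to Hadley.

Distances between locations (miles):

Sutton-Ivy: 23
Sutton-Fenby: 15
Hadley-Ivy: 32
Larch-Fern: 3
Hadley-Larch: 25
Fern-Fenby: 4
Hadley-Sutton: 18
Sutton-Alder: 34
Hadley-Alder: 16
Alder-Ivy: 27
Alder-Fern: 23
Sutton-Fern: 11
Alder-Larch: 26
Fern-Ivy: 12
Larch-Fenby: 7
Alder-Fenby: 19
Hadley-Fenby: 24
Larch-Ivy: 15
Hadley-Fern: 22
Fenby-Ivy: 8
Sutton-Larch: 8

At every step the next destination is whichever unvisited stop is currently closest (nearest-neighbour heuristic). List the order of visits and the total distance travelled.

At Hadley the remaining stops are Alder 16, Sutton 18, Fern 22, Fenby 24, Larch 25, Ivy 32; go to Alder.
At Alder the remaining stops are Fenby 19, Fern 23, Larch 26, Ivy 27, Sutton 34; go to Fenby.
At Fenby the remaining stops are Fern 4, Larch 7, Ivy 8, Sutton 15; go to Fern.
At Fern the remaining stops are Larch 3, Sutton 11, Ivy 12; go to Larch.
At Larch the remaining stops are Sutton 8, Ivy 15; go to Sutton.
At Sutton the remaining stops are Ivy 23; go to Ivy.
Return Ivy→Hadley: 32.
Total = 16 + 19 + 4 + 3 + 8 + 23 + 32 = 105.

Nearest-neighbour total = 105 miles; route Hadley → Alder → Fenby → Fern → Larch → Sutton → Ivy → Hadley.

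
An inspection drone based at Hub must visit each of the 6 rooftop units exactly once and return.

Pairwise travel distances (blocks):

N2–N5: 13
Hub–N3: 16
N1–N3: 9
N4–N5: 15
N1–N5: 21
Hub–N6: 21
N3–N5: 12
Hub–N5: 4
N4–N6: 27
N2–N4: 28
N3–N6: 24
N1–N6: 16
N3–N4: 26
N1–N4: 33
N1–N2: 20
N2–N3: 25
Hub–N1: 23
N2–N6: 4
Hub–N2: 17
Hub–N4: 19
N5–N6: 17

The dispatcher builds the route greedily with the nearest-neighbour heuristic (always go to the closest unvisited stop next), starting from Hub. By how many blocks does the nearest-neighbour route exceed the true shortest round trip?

The nearest-neighbour route is 1 blocks longer than optimal.

From Hub: N5=4, N3=16, N2=17, N4=19, N6=21, N1=23 → choose N5 (4).
From N5: N3=12, N2=13, N4=15, N6=17, N1=21 → choose N3 (12).
From N3: N1=9, N6=24, N2=25, N4=26 → choose N1 (9).
From N1: N6=16, N2=20, N4=33 → choose N6 (16).
From N6: N2=4, N4=27 → choose N2 (4).
From N2: N4=28 → choose N4 (28).
NN route Hub → N5 → N3 → N1 → N6 → N2 → N4 → Hub costs 92.
Optimal: Hub → N2 → N6 → N1 → N3 → N4 → N5 → Hub costs 91 (by enumerating all 360 distinct tours).
Excess = 92 − 91 = 1.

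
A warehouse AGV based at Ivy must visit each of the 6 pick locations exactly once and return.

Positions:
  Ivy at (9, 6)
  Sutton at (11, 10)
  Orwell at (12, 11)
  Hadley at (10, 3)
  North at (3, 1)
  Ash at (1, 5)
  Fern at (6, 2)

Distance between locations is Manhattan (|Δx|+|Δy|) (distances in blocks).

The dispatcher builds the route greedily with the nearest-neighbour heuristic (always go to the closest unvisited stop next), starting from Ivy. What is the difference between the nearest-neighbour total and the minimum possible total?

Ivy: Hadley=4, Sutton=6, Fern=7, Orwell=8, Ash=9, North=11 ⇒ Hadley
Hadley: Fern=5, Sutton=8, North=9, Orwell=10, Ash=11 ⇒ Fern
Fern: North=4, Ash=8, Sutton=13, Orwell=15 ⇒ North
North: Ash=6, Sutton=17, Orwell=19 ⇒ Ash
Ash: Sutton=15, Orwell=17 ⇒ Sutton
Sutton: Orwell=2 ⇒ Orwell
NN route Ivy → Hadley → Fern → North → Ash → Sutton → Orwell → Ivy costs 44.
Optimal: Ivy → Sutton → Orwell → Hadley → Fern → North → Ash → Ivy costs 42 (by enumerating all 360 distinct tours).
Excess = 44 − 42 = 2.

2 blocks longer than the optimal tour.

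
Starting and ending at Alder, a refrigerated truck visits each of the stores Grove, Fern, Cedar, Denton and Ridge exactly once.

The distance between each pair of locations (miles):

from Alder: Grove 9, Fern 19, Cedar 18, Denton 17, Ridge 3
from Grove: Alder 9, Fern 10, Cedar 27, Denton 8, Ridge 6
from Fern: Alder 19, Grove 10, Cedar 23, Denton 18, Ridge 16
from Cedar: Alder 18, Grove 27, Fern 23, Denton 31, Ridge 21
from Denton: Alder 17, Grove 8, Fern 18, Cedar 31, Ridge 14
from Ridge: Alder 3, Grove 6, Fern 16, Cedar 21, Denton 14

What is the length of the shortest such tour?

There are 60 distinct closed tours to check (reversals are equivalent).
Alder→Grove→Fern→Cedar→Denton→Ridge→Alder: 9+10+23+31+14+3 = 90
Alder→Grove→Fern→Cedar→Ridge→Denton→Alder: 9+10+23+21+14+17 = 94
Alder→Grove→Fern→Denton→Cedar→Ridge→Alder: 9+10+18+31+21+3 = 92
Alder→Grove→Fern→Denton→Ridge→Cedar→Alder: 9+10+18+14+21+18 = 90
Alder→Grove→Fern→Ridge→Cedar→Denton→Alder: 9+10+16+21+31+17 = 104
Alder→Grove→Fern→Ridge→Denton→Cedar→Alder: 9+10+16+14+31+18 = 98
Alder→Grove→Cedar→Fern→Denton→Ridge→Alder: 9+27+23+18+14+3 = 94
Alder→Grove→Cedar→Fern→Ridge→Denton→Alder: 9+27+23+16+14+17 = 106
Alder→Grove→Cedar→Denton→Fern→Ridge→Alder: 9+27+31+18+16+3 = 104
Alder→Grove→Cedar→Denton→Ridge→Fern→Alder: 9+27+31+14+16+19 = 116
Alder→Grove→Cedar→Ridge→Fern→Denton→Alder: 9+27+21+16+18+17 = 108
Alder→Grove→Cedar→Ridge→Denton→Fern→Alder: 9+27+21+14+18+19 = 108
Alder→Grove→Denton→Fern→Cedar→Ridge→Alder: 9+8+18+23+21+3 = 82
Alder→Grove→Denton→Fern→Ridge→Cedar→Alder: 9+8+18+16+21+18 = 90
… (46 more)
Alder→Cedar→Fern→Grove→Denton→Ridge→Alder: 18+23+10+8+14+3 = 76  ← best
The minimum is 76.
One optimal route: Alder → Cedar → Fern → Grove → Denton → Ridge → Alder (or its reverse).

76 miles — the shortest possible round trip.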